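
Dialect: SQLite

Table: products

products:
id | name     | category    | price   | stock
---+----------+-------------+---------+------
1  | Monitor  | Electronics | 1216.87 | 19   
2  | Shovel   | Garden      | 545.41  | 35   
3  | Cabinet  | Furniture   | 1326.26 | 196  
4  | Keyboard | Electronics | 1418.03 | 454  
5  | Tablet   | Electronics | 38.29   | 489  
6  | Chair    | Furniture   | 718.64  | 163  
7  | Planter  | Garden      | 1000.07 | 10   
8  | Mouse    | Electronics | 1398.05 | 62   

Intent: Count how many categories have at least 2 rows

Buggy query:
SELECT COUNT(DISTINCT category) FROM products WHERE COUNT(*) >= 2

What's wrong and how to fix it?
Bug: WHERE filters individual rows, not groups, so a group-level COUNT is invalid there

Fix: Group first with HAVING COUNT(*) >= 2, then COUNT the resulting groups

Corrected query:
SELECT COUNT(*) FROM (SELECT category FROM products GROUP BY category HAVING COUNT(*) >= 2)

Result:
COUNT(*)
--------
3       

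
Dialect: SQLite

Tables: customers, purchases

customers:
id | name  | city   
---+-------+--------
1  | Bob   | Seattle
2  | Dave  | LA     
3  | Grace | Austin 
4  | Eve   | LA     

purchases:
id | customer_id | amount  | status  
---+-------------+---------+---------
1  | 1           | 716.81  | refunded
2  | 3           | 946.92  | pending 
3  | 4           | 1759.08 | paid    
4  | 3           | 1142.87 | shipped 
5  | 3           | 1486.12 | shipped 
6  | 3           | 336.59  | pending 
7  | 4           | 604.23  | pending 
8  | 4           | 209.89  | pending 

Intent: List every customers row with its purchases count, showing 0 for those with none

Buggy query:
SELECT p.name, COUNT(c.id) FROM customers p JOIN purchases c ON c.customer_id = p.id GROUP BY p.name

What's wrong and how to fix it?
Bug: INNER JOIN drops customers rows that have no matching purchases rows

Fix: Switch to LEFT JOIN to retain unmatched parent rows

Corrected query:
SELECT p.name, COUNT(c.id) FROM customers p LEFT JOIN purchases c ON c.customer_id = p.id GROUP BY p.name

Result:
name  | COUNT(c.id)
------+------------
Bob   | 1          
Dave  | 0          
Eve   | 3          
Grace | 4          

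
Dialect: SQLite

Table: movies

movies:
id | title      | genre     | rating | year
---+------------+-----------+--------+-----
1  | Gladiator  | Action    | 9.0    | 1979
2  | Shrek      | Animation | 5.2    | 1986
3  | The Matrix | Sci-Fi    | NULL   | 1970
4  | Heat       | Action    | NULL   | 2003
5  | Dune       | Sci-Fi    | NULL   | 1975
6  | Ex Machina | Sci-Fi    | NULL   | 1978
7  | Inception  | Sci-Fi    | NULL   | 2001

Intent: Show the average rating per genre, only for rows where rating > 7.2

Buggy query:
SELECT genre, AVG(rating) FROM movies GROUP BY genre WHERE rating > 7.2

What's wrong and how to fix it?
Bug: Row-level WHERE must come before GROUP BY in the clause order

Fix: Place WHERE between FROM and GROUP BY

Corrected query:
SELECT genre, AVG(rating) FROM movies WHERE rating > 7.2 GROUP BY genre

Result:
genre  | AVG(rating)
-------+------------
Action | 9          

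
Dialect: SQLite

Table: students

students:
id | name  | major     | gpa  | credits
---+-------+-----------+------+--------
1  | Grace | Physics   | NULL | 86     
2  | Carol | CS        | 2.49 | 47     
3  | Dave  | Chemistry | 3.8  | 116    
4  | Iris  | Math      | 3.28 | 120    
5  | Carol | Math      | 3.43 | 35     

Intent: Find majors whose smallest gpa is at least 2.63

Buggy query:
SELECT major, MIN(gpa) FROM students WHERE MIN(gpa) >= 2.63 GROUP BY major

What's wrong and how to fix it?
Bug: MIN() in WHERE is a misuse of aggregate

Fix: Use HAVING for the per-group MIN condition

Corrected query:
SELECT major, MIN(gpa) FROM students GROUP BY major HAVING MIN(gpa) >= 2.63

Result:
major     | MIN(gpa)
----------+---------
Chemistry | 3.8     
Math      | 3.28    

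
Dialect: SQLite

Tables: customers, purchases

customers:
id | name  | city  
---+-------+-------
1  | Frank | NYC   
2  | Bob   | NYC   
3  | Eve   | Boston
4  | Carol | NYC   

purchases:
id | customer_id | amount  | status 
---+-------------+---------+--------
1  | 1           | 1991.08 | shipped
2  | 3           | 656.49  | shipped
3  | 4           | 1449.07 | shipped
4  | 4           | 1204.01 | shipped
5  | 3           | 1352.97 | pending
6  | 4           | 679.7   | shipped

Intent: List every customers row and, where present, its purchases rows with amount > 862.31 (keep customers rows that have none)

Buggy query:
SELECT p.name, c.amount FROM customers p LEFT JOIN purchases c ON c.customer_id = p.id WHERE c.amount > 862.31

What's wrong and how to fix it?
Bug: A WHERE condition on the right-hand table after LEFT JOIN drops unmatched parents

Fix: Put 'c.amount > 862.31' in the JOIN's ON clause instead of WHERE

Corrected query:
SELECT p.name, c.amount FROM customers p LEFT JOIN purchases c ON c.customer_id = p.id AND c.amount > 862.31

Result:
name  | amount 
------+--------
Frank | 1991.08
Bob   | NULL   
Eve   | 1352.97
Carol | 1204.01
Carol | 1449.07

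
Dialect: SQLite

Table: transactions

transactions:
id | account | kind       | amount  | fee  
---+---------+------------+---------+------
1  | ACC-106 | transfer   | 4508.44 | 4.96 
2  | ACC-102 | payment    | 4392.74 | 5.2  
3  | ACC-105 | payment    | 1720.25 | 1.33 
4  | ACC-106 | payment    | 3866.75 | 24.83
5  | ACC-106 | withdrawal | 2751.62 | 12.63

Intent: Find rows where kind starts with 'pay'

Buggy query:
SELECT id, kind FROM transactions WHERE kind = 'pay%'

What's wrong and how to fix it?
Bug: Wildcards only work with LIKE; '=' treats '%' as a literal character

Fix: Use LIKE for wildcard pattern matching

Corrected query:
SELECT id, kind FROM transactions WHERE kind LIKE 'pay%'

Result:
id | kind   
---+--------
2  | payment
3  | payment
4  | payment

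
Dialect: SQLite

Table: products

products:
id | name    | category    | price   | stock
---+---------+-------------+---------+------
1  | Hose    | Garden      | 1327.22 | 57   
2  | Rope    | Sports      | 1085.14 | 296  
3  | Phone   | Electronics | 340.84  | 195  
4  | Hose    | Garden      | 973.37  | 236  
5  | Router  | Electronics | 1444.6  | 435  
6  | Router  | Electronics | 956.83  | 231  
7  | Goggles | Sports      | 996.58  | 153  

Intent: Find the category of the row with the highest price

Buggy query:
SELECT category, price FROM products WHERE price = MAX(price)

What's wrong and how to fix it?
Bug: MAX(price) is an aggregate and cannot be used directly in WHERE

Fix: Use a subquery: WHERE price = (SELECT MAX(price) FROM products)

Corrected query:
SELECT category, price FROM products WHERE price = (SELECT MAX(price) FROM products)

Result:
category    | price 
------------+-------
Electronics | 1444.6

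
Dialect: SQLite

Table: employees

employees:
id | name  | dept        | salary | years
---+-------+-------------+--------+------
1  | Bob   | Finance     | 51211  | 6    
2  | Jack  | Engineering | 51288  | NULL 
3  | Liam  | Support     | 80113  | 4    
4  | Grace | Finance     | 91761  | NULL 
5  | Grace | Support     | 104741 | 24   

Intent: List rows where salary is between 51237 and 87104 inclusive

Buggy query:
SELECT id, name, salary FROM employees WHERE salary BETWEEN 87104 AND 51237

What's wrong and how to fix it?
Bug: BETWEEN expects the lower bound first; with 87104 AND 51237 the range is empty

Fix: Swap the bounds so the smaller value comes first

Corrected query:
SELECT id, name, salary FROM employees WHERE salary BETWEEN 51237 AND 87104

Result:
id | name | salary
---+------+-------
2  | Jack | 51288 
3  | Liam | 80113 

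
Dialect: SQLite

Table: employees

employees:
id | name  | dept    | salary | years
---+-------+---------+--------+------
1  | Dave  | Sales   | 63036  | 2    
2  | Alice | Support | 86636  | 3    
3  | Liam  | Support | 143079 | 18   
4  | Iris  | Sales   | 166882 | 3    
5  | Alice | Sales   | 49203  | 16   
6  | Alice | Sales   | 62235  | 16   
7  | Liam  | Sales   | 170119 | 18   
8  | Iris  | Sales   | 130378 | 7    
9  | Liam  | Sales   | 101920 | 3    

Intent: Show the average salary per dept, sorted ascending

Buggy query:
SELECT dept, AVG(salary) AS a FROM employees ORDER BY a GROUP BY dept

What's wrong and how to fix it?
Bug: ORDER BY appears before GROUP BY; SQL clause order requires GROUP BY first

Fix: Reorder: SELECT … FROM … GROUP BY … ORDER BY …

Corrected query:
SELECT dept, AVG(salary) AS a FROM employees GROUP BY dept ORDER BY a

Result:
dept    | a            
--------+--------------
Sales   | 106253.285714
Support | 114857.5     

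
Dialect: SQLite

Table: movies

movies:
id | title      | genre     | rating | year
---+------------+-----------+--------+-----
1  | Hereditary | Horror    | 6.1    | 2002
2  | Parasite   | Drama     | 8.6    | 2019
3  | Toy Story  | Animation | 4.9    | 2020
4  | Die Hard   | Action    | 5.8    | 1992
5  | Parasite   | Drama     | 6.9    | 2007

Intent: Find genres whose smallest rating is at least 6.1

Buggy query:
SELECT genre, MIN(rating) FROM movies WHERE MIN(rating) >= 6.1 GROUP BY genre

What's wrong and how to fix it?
Bug: MIN() in WHERE is a misuse of aggregate

Fix: Use HAVING for the per-group MIN condition

Corrected query:
SELECT genre, MIN(rating) FROM movies GROUP BY genre HAVING MIN(rating) >= 6.1

Result:
genre  | MIN(rating)
-------+------------
Drama  | 6.9        
Horror | 6.1        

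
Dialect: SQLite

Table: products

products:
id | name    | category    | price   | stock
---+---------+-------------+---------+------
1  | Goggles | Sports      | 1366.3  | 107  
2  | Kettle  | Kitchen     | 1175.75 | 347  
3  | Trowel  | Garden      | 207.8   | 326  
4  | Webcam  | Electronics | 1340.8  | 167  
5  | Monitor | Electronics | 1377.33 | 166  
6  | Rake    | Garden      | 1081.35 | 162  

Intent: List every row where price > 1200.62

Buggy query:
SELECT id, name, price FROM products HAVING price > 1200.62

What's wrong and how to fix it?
Bug: This is a non-aggregate query (no GROUP BY, no aggregates), so in SQLite the HAVING clause is invalid here; a row-level condition belongs in WHERE

Fix: Use WHERE for row-level filtering

Corrected query:
SELECT id, name, price FROM products WHERE price > 1200.62

Result:
id | name    | price  
---+---------+--------
1  | Goggles | 1366.3 
4  | Webcam  | 1340.8 
5  | Monitor | 1377.33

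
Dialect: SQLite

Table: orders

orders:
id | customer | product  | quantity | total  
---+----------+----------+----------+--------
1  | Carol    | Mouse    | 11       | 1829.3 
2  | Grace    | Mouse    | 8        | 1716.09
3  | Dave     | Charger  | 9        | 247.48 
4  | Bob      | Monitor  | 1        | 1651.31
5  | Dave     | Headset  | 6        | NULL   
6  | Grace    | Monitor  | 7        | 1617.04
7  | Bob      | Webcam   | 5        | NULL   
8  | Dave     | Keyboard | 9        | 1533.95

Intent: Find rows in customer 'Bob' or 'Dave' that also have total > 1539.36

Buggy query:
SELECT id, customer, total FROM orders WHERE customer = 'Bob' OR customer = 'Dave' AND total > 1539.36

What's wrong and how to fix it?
Bug: AND binds tighter than OR, so this parses as customer = 'Bob' OR (customer = 'Dave' AND total > 1539.36)

Fix: Group the OR with parentheses (or use IN), then AND the threshold

Corrected query:
SELECT id, customer, total FROM orders WHERE (customer = 'Bob' OR customer = 'Dave') AND total > 1539.36

Result:
id | customer | total  
---+----------+--------
4  | Bob      | 1651.31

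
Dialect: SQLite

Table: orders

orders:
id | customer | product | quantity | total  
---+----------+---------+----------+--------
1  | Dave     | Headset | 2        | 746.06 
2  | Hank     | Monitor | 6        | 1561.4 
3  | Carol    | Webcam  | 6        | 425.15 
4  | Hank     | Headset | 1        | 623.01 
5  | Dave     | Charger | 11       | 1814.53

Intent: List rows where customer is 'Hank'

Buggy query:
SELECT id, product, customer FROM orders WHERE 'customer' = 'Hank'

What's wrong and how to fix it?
Bug: 'customer' in single quotes is a string literal, not the column; the comparison is literal-vs-literal and never true

Fix: Remove the quotes around the column name (or use double quotes for an identifier)

Corrected query:
SELECT id, product, customer FROM orders WHERE customer = 'Hank'

Result:
id | product | customer
---+---------+---------
2  | Monitor | Hank    
4  | Headset | Hank    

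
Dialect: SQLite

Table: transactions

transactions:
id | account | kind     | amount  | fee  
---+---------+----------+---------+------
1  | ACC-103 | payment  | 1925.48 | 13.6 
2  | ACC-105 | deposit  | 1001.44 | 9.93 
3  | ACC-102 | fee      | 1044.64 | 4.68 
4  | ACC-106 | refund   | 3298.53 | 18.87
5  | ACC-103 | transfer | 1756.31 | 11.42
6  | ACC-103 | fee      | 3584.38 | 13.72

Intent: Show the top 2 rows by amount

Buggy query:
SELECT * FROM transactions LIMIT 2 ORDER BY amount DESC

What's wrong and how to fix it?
Bug: LIMIT must come after ORDER BY

Fix: Swap the clauses: ORDER BY first, then LIMIT

Corrected query:
SELECT * FROM transactions ORDER BY amount DESC LIMIT 2

Result:
id | account | kind   | amount  | fee  
---+---------+--------+---------+------
6  | ACC-103 | fee    | 3584.38 | 13.72
4  | ACC-106 | refund | 3298.53 | 18.87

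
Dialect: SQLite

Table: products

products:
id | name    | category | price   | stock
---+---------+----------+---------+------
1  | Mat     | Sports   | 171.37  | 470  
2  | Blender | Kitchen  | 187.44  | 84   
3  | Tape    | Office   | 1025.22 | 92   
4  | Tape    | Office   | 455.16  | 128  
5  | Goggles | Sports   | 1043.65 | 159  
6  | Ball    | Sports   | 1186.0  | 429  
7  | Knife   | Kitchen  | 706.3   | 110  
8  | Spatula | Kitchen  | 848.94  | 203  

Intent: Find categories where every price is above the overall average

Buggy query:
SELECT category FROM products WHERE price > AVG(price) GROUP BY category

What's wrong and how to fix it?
Bug: AVG() is an aggregate; it can't sit directly in WHERE

Fix: Use a subquery for AVG and a HAVING MIN(...) filter so the condition holds for every row in the group

Corrected query:
SELECT category FROM products GROUP BY category HAVING MIN(price) > (SELECT AVG(price) FROM products)

Result:
(no rows)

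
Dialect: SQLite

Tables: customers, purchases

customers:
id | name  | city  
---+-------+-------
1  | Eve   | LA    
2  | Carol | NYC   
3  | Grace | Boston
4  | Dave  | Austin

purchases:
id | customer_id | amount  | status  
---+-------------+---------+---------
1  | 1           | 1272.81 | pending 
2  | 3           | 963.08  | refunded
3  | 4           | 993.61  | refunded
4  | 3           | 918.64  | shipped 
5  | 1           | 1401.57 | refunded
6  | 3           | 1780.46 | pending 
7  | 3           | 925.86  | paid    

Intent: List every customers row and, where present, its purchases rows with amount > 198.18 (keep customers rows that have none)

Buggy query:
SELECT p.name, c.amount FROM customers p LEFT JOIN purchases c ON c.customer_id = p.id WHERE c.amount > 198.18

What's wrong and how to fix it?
Bug: Filtering c.amount in WHERE discards the NULL rows produced by LEFT JOIN, turning it into an inner join

Fix: Put 'c.amount > 198.18' in the JOIN's ON clause instead of WHERE

Corrected query:
SELECT p.name, c.amount FROM customers p LEFT JOIN purchases c ON c.customer_id = p.id AND c.amount > 198.18

Result:
name  | amount 
------+--------
Eve   | 1272.81
Eve   | 1401.57
Carol | NULL   
Grace | 918.64 
Grace | 925.86 
Grace | 963.08 
Grace | 1780.46
Dave  | 993.61 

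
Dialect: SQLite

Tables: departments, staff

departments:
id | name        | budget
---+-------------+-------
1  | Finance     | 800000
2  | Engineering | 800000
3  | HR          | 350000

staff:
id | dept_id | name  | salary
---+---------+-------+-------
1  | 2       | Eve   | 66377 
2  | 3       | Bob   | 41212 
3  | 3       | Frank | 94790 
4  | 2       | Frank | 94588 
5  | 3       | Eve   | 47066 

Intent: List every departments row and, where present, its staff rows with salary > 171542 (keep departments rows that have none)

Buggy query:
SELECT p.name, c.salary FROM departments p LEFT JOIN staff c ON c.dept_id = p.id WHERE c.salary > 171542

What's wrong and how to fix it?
Bug: Filtering c.salary in WHERE discards the NULL rows produced by LEFT JOIN, turning it into an inner join

Fix: Put 'c.salary > 171542' in the JOIN's ON clause instead of WHERE

Corrected query:
SELECT p.name, c.salary FROM departments p LEFT JOIN staff c ON c.dept_id = p.id AND c.salary > 171542

Result:
name        | salary
------------+-------
Finance     | NULL  
Engineering | NULL  
HR          | NULL  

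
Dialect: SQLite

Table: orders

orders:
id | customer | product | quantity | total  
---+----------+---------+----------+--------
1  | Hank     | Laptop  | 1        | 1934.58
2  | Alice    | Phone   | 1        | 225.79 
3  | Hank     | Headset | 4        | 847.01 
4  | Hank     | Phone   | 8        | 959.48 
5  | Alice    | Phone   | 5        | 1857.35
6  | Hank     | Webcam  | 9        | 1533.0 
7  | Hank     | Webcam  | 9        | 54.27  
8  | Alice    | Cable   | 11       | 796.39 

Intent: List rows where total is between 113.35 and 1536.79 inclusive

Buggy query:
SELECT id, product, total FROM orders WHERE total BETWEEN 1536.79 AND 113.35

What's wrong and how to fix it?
Bug: BETWEEN expects the lower bound first; with 1536.79 AND 113.35 the range is empty

Fix: Swap the bounds so the smaller value comes first

Corrected query:
SELECT id, product, total FROM orders WHERE total BETWEEN 113.35 AND 1536.79

Result:
id | product | total 
---+---------+-------
2  | Phone   | 225.79
3  | Headset | 847.01
4  | Phone   | 959.48
6  | Webcam  | 1533  
8  | Cable   | 796.39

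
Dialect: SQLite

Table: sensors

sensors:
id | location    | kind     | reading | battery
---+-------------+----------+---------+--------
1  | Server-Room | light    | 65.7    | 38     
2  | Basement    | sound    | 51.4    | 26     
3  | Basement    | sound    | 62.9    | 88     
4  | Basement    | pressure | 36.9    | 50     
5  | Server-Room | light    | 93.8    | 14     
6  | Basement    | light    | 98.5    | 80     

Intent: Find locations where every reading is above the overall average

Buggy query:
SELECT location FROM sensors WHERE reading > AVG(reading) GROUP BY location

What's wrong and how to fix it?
Bug: AVG() is an aggregate; it can't sit directly in WHERE

Fix: Compute the overall average in a scalar subquery and compare each group's MIN against it in HAVING

Corrected query:
SELECT location FROM sensors GROUP BY location HAVING MIN(reading) > (SELECT AVG(reading) FROM sensors)

Result:
(no rows)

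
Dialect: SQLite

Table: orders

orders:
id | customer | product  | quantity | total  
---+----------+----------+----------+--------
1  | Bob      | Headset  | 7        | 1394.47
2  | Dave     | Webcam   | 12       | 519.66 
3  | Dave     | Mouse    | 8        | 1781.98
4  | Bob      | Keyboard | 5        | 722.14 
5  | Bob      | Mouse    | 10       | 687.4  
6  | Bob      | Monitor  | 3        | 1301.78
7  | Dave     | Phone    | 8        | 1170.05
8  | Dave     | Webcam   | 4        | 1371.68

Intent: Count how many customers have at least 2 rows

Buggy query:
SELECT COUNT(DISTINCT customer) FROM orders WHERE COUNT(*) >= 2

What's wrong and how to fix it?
Bug: COUNT(*) cannot appear in WHERE; the per-group count doesn't exist yet

Fix: Group first with HAVING COUNT(*) >= 2, then COUNT the resulting groups

Corrected query:
SELECT COUNT(*) FROM (SELECT customer FROM orders GROUP BY customer HAVING COUNT(*) >= 2)

Result:
COUNT(*)
--------
2       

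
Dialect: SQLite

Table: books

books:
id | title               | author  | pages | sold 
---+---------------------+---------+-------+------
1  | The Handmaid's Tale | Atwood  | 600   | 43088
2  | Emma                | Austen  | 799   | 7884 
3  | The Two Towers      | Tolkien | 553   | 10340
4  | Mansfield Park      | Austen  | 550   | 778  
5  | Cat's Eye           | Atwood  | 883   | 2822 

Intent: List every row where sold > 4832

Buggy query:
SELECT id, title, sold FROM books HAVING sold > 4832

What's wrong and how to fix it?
Bug: This is a non-aggregate query (no GROUP BY, no aggregates), so in SQLite the HAVING clause is invalid here; a row-level condition belongs in WHERE

Fix: Use WHERE for row-level filtering

Corrected query:
SELECT id, title, sold FROM books WHERE sold > 4832

Result:
id | title               | sold 
---+---------------------+------
1  | The Handmaid's Tale | 43088
2  | Emma                | 7884 
3  | The Two Towers      | 10340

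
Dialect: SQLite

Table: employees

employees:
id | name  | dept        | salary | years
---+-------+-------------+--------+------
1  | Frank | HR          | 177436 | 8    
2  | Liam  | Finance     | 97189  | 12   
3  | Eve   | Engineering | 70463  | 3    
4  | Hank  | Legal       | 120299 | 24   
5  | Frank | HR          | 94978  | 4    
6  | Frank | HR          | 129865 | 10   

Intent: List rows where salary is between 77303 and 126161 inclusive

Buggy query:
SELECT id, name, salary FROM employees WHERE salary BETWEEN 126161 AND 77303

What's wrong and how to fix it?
Bug: BETWEEN expects the lower bound first; with 126161 AND 77303 the range is empty

Fix: Swap the bounds so the smaller value comes first

Corrected query:
SELECT id, name, salary FROM employees WHERE salary BETWEEN 77303 AND 126161

Result:
id | name  | salary
---+-------+-------
2  | Liam  | 97189 
4  | Hank  | 120299
5  | Frank | 94978 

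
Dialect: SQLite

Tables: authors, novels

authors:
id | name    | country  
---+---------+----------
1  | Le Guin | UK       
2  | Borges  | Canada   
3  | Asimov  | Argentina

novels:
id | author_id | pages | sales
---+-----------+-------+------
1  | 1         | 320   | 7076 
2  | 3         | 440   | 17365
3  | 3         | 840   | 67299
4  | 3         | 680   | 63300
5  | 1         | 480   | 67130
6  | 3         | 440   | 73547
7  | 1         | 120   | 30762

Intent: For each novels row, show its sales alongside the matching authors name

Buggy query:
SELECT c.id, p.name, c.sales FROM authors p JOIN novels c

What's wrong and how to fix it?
Bug: Missing join condition: each novels row is matched to all authors rows instead of just its own

Fix: Specify the join condition linking the foreign key to the parent id

Corrected query:
SELECT c.id, p.name, c.sales FROM authors p JOIN novels c ON c.author_id = p.id

Result:
id | name    | sales
---+---------+------
1  | Le Guin | 7076 
2  | Asimov  | 17365
3  | Asimov  | 67299
4  | Asimov  | 63300
5  | Le Guin | 67130
6  | Asimov  | 73547
7  | Le Guin | 30762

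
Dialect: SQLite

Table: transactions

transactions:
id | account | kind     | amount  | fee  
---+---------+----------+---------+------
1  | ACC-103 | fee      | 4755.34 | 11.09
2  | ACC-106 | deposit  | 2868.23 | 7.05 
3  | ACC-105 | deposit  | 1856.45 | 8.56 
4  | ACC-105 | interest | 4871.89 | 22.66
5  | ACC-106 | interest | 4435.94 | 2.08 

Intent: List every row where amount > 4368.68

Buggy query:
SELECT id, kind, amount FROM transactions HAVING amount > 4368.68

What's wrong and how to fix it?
Bug: HAVING filters the output of aggregation, but this query has no GROUP BY and no aggregate functions, so SQLite rejects it (HAVING clause on a non-aggregate query); the condition here is per row

Fix: Replace HAVING with WHERE since the condition applies to individual rows

Corrected query:
SELECT id, kind, amount FROM transactions WHERE amount > 4368.68

Result:
id | kind     | amount 
---+----------+--------
1  | fee      | 4755.34
4  | interest | 4871.89
5  | interest | 4435.94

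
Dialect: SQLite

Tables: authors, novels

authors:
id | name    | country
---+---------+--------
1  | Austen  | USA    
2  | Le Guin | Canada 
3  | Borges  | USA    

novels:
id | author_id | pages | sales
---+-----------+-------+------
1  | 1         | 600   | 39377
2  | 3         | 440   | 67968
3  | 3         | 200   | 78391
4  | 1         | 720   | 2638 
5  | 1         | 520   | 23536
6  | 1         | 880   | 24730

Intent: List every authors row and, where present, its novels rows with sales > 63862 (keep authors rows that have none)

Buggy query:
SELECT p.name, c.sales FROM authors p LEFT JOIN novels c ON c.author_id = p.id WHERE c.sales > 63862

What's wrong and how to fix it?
Bug: Filtering c.sales in WHERE discards the NULL rows produced by LEFT JOIN, turning it into an inner join

Fix: Put 'c.sales > 63862' in the JOIN's ON clause instead of WHERE

Corrected query:
SELECT p.name, c.sales FROM authors p LEFT JOIN novels c ON c.author_id = p.id AND c.sales > 63862

Result:
name    | sales
--------+------
Austen  | NULL 
Le Guin | NULL 
Borges  | 67968
Borges  | 78391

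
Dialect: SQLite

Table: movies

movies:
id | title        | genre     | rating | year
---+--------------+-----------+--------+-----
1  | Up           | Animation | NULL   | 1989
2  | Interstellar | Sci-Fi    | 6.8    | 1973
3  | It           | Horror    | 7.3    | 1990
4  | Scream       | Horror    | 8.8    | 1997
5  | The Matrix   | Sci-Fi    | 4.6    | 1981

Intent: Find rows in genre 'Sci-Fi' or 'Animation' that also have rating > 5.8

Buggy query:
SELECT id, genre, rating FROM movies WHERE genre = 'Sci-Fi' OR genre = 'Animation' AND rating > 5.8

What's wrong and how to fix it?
Bug: AND binds tighter than OR, so this parses as genre = 'Sci-Fi' OR (genre = 'Animation' AND rating > 5.8)

Fix: Add parentheses around the OR so the AND applies to both alternatives

Corrected query:
SELECT id, genre, rating FROM movies WHERE (genre = 'Sci-Fi' OR genre = 'Animation') AND rating > 5.8

Result:
id | genre  | rating
---+--------+-------
2  | Sci-Fi | 6.8   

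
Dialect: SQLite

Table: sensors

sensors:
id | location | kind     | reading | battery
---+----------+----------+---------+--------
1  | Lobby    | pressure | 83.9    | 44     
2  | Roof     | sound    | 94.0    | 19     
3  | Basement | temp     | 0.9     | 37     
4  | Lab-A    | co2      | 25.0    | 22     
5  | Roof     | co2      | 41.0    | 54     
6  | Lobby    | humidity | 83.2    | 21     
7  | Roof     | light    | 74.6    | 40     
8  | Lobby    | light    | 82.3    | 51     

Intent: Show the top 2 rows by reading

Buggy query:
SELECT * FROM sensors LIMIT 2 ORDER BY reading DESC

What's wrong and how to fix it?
Bug: LIMIT must come after ORDER BY

Fix: Sort with ORDER BY, then apply LIMIT

Corrected query:
SELECT * FROM sensors ORDER BY reading DESC LIMIT 2

Result:
id | location | kind     | reading | battery
---+----------+----------+---------+--------
2  | Roof     | sound    | 94      | 19     
1  | Lobby    | pressure | 83.9    | 44     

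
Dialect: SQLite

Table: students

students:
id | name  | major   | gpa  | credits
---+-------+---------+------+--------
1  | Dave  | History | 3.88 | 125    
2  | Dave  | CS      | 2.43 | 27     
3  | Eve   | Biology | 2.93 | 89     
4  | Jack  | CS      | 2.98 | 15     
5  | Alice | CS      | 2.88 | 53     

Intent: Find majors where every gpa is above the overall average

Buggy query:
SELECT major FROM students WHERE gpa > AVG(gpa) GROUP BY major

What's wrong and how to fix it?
Bug: WHERE evaluates per row before aggregation, so AVG() is unavailable

Fix: Use a subquery for AVG and a HAVING MIN(...) filter so the condition holds for every row in the group

Corrected query:
SELECT major FROM students GROUP BY major HAVING MIN(gpa) > (SELECT AVG(gpa) FROM students)

Result:
major  
-------
History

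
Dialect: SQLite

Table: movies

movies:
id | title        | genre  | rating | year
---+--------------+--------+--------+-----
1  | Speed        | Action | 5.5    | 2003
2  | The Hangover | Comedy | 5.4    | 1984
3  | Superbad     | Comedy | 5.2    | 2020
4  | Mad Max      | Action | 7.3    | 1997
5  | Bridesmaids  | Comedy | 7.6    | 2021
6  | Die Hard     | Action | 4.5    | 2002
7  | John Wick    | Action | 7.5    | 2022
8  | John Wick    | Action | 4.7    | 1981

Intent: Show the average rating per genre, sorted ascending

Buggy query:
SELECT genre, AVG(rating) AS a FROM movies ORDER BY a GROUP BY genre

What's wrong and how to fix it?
Bug: GROUP BY must precede ORDER BY

Fix: Move ORDER BY to the end, after GROUP BY

Corrected query:
SELECT genre, AVG(rating) AS a FROM movies GROUP BY genre ORDER BY a

Result:
genre  | a       
-------+---------
Action | 5.9     
Comedy | 6.066667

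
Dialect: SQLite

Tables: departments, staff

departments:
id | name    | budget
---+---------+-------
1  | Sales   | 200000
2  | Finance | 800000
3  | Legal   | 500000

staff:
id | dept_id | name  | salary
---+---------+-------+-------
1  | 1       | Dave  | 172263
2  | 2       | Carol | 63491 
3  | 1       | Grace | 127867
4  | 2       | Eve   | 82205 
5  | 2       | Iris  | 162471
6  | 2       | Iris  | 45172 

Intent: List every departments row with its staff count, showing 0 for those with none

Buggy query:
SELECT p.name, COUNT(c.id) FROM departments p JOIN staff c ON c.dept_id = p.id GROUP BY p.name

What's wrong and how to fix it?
Bug: INNER JOIN drops departments rows that have no matching staff rows

Fix: Switch to LEFT JOIN to retain unmatched parent rows

Corrected query:
SELECT p.name, COUNT(c.id) FROM departments p LEFT JOIN staff c ON c.dept_id = p.id GROUP BY p.name

Result:
name    | COUNT(c.id)
--------+------------
Finance | 4          
Legal   | 0          
Sales   | 2          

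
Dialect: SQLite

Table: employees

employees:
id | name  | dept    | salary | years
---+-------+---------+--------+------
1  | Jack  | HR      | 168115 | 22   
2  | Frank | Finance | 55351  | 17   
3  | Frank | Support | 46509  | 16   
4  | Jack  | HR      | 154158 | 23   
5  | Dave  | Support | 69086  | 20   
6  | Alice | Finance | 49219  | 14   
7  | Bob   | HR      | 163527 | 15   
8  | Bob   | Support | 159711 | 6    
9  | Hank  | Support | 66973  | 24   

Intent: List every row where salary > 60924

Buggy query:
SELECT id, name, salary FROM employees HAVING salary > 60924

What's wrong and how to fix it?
Bug: HAVING filters the output of aggregation, but this query has no GROUP BY and no aggregate functions, so SQLite rejects it (HAVING clause on a non-aggregate query); the condition here is per row

Fix: Replace HAVING with WHERE since the condition applies to individual rows

Corrected query:
SELECT id, name, salary FROM employees WHERE salary > 60924

Result:
id | name | salary
---+------+-------
1  | Jack | 168115
4  | Jack | 154158
5  | Dave | 69086 
7  | Bob  | 163527
8  | Bob  | 159711
9  | Hank | 66973 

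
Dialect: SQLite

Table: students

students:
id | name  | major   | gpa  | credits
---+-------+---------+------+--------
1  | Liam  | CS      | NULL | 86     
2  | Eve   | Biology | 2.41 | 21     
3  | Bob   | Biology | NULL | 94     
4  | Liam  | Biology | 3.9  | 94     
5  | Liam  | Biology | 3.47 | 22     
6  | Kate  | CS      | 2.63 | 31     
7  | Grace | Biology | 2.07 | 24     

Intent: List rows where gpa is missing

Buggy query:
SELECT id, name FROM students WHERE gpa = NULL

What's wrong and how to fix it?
Bug: Comparing to NULL with '=' never matches; NULL = NULL is unknown, not true

Fix: Replace '= NULL' with 'IS NULL'

Corrected query:
SELECT id, name FROM students WHERE gpa IS NULL

Result:
id | name
---+-----
1  | Liam
3  | Bob 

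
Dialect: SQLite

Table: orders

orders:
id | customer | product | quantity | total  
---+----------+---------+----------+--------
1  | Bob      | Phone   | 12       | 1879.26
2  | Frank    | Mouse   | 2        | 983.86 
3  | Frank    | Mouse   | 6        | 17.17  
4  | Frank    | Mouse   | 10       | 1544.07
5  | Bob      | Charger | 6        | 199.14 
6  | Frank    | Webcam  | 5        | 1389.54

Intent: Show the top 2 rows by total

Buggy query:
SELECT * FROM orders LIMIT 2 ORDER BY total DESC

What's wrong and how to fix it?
Bug: LIMIT must come after ORDER BY

Fix: Sort with ORDER BY, then apply LIMIT

Corrected query:
SELECT * FROM orders ORDER BY total DESC LIMIT 2

Result:
id | customer | product | quantity | total  
---+----------+---------+----------+--------
1  | Bob      | Phone   | 12       | 1879.26
4  | Frank    | Mouse   | 10       | 1544.07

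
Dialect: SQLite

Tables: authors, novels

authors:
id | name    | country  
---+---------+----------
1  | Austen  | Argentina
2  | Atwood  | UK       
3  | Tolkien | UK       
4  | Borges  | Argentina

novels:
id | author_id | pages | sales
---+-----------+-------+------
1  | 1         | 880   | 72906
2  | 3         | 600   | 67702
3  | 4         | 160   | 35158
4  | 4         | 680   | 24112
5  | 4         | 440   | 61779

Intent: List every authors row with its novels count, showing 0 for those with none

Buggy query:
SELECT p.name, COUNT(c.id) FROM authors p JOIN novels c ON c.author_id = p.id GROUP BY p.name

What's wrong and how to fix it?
Bug: An inner join excludes parents with zero children

Fix: Use LEFT JOIN so parents without children still appear (COUNT(c.id) gives 0)

Corrected query:
SELECT p.name, COUNT(c.id) FROM authors p LEFT JOIN novels c ON c.author_id = p.id GROUP BY p.name

Result:
name    | COUNT(c.id)
--------+------------
Atwood  | 0          
Austen  | 1          
Borges  | 3          
Tolkien | 1          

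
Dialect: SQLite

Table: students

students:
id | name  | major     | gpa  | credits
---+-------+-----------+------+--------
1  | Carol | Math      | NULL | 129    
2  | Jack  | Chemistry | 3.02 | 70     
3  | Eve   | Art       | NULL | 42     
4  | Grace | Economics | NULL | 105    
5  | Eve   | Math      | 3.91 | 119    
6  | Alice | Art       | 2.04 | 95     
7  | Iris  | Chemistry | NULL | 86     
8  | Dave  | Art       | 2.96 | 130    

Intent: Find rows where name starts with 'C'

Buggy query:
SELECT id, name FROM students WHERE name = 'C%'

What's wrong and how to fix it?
Bug: '=' compares the literal string including the % character; pattern matching needs LIKE

Fix: Use LIKE for wildcard pattern matching

Corrected query:
SELECT id, name FROM students WHERE name LIKE 'C%'

Result:
id | name 
---+------
1  | Carol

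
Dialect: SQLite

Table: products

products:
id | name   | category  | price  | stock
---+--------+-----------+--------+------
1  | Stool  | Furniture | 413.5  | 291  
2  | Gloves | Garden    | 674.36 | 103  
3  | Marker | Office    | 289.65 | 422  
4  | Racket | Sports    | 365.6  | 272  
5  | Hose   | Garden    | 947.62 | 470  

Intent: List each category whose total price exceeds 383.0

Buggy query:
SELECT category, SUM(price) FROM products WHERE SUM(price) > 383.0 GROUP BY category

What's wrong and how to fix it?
Bug: Aggregate functions cannot appear in a WHERE clause

Fix: Use HAVING (which filters groups after aggregation) instead of WHERE

Corrected query:
SELECT category, SUM(price) FROM products GROUP BY category HAVING SUM(price) > 383.0

Result:
category  | SUM(price)
----------+-----------
Furniture | 413.5     
Garden    | 1621.98   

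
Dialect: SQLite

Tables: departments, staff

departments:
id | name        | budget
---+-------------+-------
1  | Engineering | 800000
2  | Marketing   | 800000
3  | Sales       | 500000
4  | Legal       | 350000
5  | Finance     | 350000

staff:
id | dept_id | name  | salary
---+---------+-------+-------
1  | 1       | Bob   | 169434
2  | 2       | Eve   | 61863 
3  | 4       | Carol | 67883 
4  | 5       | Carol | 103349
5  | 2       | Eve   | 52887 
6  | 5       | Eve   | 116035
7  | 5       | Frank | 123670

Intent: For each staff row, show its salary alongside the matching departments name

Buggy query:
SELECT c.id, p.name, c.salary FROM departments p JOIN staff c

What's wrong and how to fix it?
Bug: JOIN with no ON clause produces a cartesian product; every staff row pairs with every departments row

Fix: Add ON c.dept_id = p.id to the JOIN

Corrected query:
SELECT c.id, p.name, c.salary FROM departments p JOIN staff c ON c.dept_id = p.id

Result:
id | name        | salary
---+-------------+-------
1  | Engineering | 169434
2  | Marketing   | 61863 
3  | Legal       | 67883 
4  | Finance     | 103349
5  | Marketing   | 52887 
6  | Finance     | 116035
7  | Finance     | 123670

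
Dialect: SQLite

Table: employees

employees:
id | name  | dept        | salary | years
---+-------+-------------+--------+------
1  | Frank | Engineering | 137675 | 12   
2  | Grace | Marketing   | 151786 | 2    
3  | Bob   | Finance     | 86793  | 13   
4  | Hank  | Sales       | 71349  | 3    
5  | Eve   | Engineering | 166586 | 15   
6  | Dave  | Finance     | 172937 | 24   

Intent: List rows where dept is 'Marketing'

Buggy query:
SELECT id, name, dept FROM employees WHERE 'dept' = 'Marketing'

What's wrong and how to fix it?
Bug: Single quotes denote string literals in SQL; the column name is being compared as a constant string

Fix: Remove the quotes around the column name (or use double quotes for an identifier)

Corrected query:
SELECT id, name, dept FROM employees WHERE dept = 'Marketing'

Result:
id | name  | dept     
---+-------+----------
2  | Grace | Marketing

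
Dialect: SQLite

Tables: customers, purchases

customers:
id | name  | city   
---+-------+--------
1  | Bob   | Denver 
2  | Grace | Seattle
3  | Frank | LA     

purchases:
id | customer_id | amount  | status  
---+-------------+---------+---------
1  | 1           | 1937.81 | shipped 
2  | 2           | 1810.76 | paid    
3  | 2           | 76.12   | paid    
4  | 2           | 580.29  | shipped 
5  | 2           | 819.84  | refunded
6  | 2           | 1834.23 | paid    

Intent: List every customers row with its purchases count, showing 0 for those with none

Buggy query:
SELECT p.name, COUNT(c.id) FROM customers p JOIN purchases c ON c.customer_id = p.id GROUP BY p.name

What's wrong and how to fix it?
Bug: INNER JOIN drops customers rows that have no matching purchases rows

Fix: Switch to LEFT JOIN to retain unmatched parent rows

Corrected query:
SELECT p.name, COUNT(c.id) FROM customers p LEFT JOIN purchases c ON c.customer_id = p.id GROUP BY p.name

Result:
name  | COUNT(c.id)
------+------------
Bob   | 1          
Frank | 0          
Grace | 5          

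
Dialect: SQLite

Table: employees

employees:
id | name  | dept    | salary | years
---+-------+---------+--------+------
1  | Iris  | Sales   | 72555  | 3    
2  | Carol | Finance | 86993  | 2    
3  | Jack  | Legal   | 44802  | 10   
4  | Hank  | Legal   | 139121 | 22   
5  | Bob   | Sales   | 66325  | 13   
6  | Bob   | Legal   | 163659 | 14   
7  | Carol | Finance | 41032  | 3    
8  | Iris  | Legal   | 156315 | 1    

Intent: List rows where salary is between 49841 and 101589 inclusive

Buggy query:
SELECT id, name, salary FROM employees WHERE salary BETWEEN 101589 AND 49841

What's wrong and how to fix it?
Bug: BETWEEN expects the lower bound first; with 101589 AND 49841 the range is empty

Fix: Write BETWEEN 49841 AND 101589

Corrected query:
SELECT id, name, salary FROM employees WHERE salary BETWEEN 49841 AND 101589

Result:
id | name  | salary
---+-------+-------
1  | Iris  | 72555 
2  | Carol | 86993 
5  | Bob   | 66325 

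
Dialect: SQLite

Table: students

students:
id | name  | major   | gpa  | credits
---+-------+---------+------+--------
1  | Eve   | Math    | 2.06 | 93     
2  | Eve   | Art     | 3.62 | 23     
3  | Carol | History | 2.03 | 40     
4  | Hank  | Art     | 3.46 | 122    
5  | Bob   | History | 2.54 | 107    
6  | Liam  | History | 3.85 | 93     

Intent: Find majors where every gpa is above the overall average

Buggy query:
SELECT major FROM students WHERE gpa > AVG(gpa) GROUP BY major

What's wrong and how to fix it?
Bug: WHERE evaluates per row before aggregation, so AVG() is unavailable

Fix: Use a subquery for AVG and a HAVING MIN(...) filter so the condition holds for every row in the group

Corrected query:
SELECT major FROM students GROUP BY major HAVING MIN(gpa) > (SELECT AVG(gpa) FROM students)

Result:
major
-----
Art  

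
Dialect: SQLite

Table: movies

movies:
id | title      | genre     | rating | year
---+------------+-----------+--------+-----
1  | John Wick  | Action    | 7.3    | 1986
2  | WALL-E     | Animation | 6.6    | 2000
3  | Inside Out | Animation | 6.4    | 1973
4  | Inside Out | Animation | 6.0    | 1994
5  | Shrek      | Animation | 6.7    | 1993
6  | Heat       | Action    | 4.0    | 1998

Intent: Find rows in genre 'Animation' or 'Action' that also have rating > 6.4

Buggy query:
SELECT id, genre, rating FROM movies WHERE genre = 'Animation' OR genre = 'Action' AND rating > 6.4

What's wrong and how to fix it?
Bug: Without parentheses, AND is evaluated before OR, so the rating filter only applies to the 'Action' branch

Fix: Add parentheses around the OR so the AND applies to both alternatives

Corrected query:
SELECT id, genre, rating FROM movies WHERE (genre = 'Animation' OR genre = 'Action') AND rating > 6.4

Result:
id | genre     | rating
---+-----------+-------
1  | Action    | 7.3   
2  | Animation | 6.6   
5  | Animation | 6.7   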